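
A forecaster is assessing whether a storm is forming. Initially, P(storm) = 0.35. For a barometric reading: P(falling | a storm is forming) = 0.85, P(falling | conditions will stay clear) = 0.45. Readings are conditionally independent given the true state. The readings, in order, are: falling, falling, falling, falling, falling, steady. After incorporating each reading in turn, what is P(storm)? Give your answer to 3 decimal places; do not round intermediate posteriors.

After 'falling': P(storm) = 0.85·0.3500 / (0.85·0.3500 + 0.45·0.6500) ≈ 0.5042
After 'falling': P(storm) = 0.85·0.5042 / (0.85·0.5042 + 0.45·0.4958) ≈ 0.6577
After 'falling': P(storm) = 0.85·0.6577 / (0.85·0.6577 + 0.45·0.3423) ≈ 0.7840
After 'falling': P(storm) = 0.85·0.7840 / (0.85·0.7840 + 0.45·0.2160) ≈ 0.8727
After 'falling': P(storm) = 0.85·0.8727 / (0.85·0.8727 + 0.45·0.1273) ≈ 0.9283
After 'steady': P(storm) = 0.15·0.9283 / (0.15·0.9283 + 0.55·0.0717) ≈ 0.7793

0.779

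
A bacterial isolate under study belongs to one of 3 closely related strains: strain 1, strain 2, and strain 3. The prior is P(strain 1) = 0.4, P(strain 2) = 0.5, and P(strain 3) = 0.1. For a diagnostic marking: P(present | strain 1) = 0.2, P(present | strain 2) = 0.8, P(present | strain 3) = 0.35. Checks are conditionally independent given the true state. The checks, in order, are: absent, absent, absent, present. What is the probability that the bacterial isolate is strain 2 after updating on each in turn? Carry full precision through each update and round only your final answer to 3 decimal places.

0.060

Apply Bayes' rule sequentially, carrying P(strain 2) forward.
After 'absent': normaliser = 0.8·0.4000 + 0.2·0.5000 + 0.65·0.1000; P(strain 1) ≈ 0.6598, P(strain 2) ≈ 0.2062, P(strain 3) ≈ 0.1340
After 'absent': normaliser = 0.8·0.6598 + 0.2·0.2062 + 0.65·0.1340; P(strain 1) ≈ 0.8044, P(strain 2) ≈ 0.0628, P(strain 3) ≈ 0.1328
After 'absent': normaliser = 0.8·0.8044 + 0.2·0.0628 + 0.65·0.1328; P(strain 1) ≈ 0.8668, P(strain 2) ≈ 0.0169, P(strain 3) ≈ 0.1162
After 'present': normaliser = 0.2·0.8668 + 0.8·0.0169 + 0.35·0.1162; P(strain 1) ≈ 0.7617, P(strain 2) ≈ 0.0595, P(strain 3) ≈ 0.1788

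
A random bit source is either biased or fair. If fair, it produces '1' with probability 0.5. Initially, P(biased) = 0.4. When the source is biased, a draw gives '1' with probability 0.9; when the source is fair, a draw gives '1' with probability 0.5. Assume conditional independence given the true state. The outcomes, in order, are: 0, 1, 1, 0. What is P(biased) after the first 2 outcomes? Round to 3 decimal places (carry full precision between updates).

After '0': P(biased) = 0.1·0.4000 / (0.1·0.4000 + 0.5·0.6000) ≈ 0.1176
After '1': P(biased) = 0.9·0.1176 / (0.9·0.1176 + 0.5·0.8824) ≈ 0.1935

0.194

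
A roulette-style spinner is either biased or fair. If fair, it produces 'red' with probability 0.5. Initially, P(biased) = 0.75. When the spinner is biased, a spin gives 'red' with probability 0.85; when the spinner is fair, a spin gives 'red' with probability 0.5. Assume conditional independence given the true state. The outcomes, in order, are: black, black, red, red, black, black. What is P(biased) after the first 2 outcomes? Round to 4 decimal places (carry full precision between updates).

After 'black': P(biased) = 0.15·0.7500 / (0.15·0.7500 + 0.5·0.2500) ≈ 0.4737
After 'black': P(biased) = 0.15·0.4737 / (0.15·0.4737 + 0.5·0.5263) ≈ 0.2126

0.2126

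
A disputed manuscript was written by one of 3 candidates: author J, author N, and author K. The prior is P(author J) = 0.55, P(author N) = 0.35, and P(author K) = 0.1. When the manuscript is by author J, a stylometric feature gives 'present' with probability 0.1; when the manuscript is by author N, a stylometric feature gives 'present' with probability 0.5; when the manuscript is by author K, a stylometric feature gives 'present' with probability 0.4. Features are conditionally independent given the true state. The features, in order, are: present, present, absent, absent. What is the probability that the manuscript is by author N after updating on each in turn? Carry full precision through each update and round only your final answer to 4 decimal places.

After 'present': normaliser = 0.1·0.5500 + 0.5·0.3500 + 0.4·0.1000; P(author J) ≈ 0.2037, P(author N) ≈ 0.6481, P(author K) ≈ 0.1481
After 'present': normaliser = 0.1·0.2037 + 0.5·0.6481 + 0.4·0.1481; P(author J) ≈ 0.0505, P(author N) ≈ 0.8028, P(author K) ≈ 0.1468
After 'absent': normaliser = 0.9·0.0505 + 0.5·0.8028 + 0.6·0.1468; P(author J) ≈ 0.0849, P(author N) ≈ 0.7504, P(author K) ≈ 0.1647
After 'absent': normaliser = 0.9·0.0849 + 0.5·0.7504 + 0.6·0.1647; P(author J) ≈ 0.1388, P(author N) ≈ 0.6817, P(author K) ≈ 0.1795

0.6817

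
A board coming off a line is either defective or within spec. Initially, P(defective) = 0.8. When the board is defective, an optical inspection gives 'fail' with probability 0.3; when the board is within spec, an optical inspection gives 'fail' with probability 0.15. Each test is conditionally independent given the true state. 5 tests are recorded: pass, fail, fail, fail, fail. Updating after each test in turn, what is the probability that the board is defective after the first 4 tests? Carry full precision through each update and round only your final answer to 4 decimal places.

After 'pass': P(defective) = 0.7·0.8000 / (0.7·0.8000 + 0.85·0.2000) ≈ 0.7671
After 'fail': P(defective) = 0.3·0.7671 / (0.3·0.7671 + 0.15·0.2329) ≈ 0.8682
After 'fail': P(defective) = 0.3·0.8682 / (0.3·0.8682 + 0.15·0.1318) ≈ 0.9295
After 'fail': P(defective) = 0.3·0.9295 / (0.3·0.9295 + 0.15·0.0705) ≈ 0.9634

0.9634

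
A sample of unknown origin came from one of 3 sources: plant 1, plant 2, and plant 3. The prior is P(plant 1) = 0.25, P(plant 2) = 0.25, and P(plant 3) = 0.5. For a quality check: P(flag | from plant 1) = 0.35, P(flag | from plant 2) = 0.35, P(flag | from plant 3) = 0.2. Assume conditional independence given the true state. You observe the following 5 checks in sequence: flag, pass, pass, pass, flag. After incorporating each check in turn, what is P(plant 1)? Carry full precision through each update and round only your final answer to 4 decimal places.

After 'flag': normaliser = 0.35·0.2500 + 0.35·0.2500 + 0.2·0.5000; P(plant 1) ≈ 0.3182, P(plant 2) ≈ 0.3182, P(plant 3) ≈ 0.3636
After 'pass': normaliser = 0.65·0.3182 + 0.65·0.3182 + 0.8·0.3636; P(plant 1) ≈ 0.2935, P(plant 2) ≈ 0.2935, P(plant 3) ≈ 0.4129
After 'pass': normaliser = 0.65·0.2935 + 0.65·0.2935 + 0.8·0.4129; P(plant 1) ≈ 0.2680, P(plant 2) ≈ 0.2680, P(plant 3) ≈ 0.4640
After 'pass': normaliser = 0.65·0.2680 + 0.65·0.2680 + 0.8·0.4640; P(plant 1) ≈ 0.2421, P(plant 2) ≈ 0.2421, P(plant 3) ≈ 0.5158
After 'flag': normaliser = 0.35·0.2421 + 0.35·0.2421 + 0.2·0.5158; P(plant 1) ≈ 0.3108, P(plant 2) ≈ 0.3108, P(plant 3) ≈ 0.3784

0.3108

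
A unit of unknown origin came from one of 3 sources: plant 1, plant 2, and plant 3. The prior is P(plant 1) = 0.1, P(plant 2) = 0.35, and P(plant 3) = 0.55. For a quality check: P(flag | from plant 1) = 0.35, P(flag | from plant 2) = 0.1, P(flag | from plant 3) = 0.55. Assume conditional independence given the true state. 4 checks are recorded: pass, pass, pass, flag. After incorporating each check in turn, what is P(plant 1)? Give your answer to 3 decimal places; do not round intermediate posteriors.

After 'pass': normaliser = 0.65·0.1000 + 0.9·0.3500 + 0.45·0.5500; P(plant 1) ≈ 0.1036, P(plant 2) ≈ 0.5020, P(plant 3) ≈ 0.3944
After 'pass': normaliser = 0.65·0.1036 + 0.9·0.5020 + 0.45·0.3944; P(plant 1) ≈ 0.0967, P(plant 2) ≈ 0.6486, P(plant 3) ≈ 0.2548
After 'pass': normaliser = 0.65·0.0967 + 0.9·0.6486 + 0.45·0.2548; P(plant 1) ≈ 0.0825, P(plant 2) ≈ 0.7668, P(plant 3) ≈ 0.1506
After 'flag': normaliser = 0.35·0.0825 + 0.1·0.7668 + 0.55·0.1506; P(plant 1) ≈ 0.1533, P(plant 2) ≈ 0.4070, P(plant 3) ≈ 0.4397

0.153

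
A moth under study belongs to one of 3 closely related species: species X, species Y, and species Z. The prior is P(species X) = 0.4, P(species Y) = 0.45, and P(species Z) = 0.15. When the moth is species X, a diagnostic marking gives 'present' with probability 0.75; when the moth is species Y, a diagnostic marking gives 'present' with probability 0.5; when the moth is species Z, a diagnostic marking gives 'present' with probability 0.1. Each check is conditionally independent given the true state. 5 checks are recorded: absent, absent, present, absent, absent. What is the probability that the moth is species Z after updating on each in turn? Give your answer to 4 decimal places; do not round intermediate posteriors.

0.3925

After 'absent': normaliser = 0.25·0.4000 + 0.5·0.4500 + 0.9·0.1500; P(species X) ≈ 0.2174, P(species Y) ≈ 0.4891, P(species Z) ≈ 0.2935
After 'absent': normaliser = 0.25·0.2174 + 0.5·0.4891 + 0.9·0.2935; P(species X) ≈ 0.0965, P(species Y) ≈ 0.4344, P(species Z) ≈ 0.4691
After 'present': normaliser = 0.75·0.0965 + 0.5·0.4344 + 0.1·0.4691; P(species X) ≈ 0.2151, P(species Y) ≈ 0.6454, P(species Z) ≈ 0.1394
After 'absent': normaliser = 0.25·0.2151 + 0.5·0.6454 + 0.9·0.1394; P(species X) ≈ 0.1071, P(species Y) ≈ 0.6429, P(species Z) ≈ 0.2500
After 'absent': normaliser = 0.25·0.1071 + 0.5·0.6429 + 0.9·0.2500; P(species X) ≈ 0.0467, P(species Y) ≈ 0.5608, P(species Z) ≈ 0.3925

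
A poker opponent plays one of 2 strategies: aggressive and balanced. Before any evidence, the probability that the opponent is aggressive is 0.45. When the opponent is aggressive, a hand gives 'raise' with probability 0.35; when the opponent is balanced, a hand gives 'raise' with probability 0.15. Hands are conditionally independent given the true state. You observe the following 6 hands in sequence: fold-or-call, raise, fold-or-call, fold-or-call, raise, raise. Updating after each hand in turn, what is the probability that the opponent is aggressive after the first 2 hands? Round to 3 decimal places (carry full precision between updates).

Apply Bayes' rule sequentially, carrying P(aggressive) forward.
After 'fold-or-call': P(aggressive) = 0.65·0.4500 / (0.65·0.4500 + 0.85·0.5500) ≈ 0.3849
After 'raise': P(aggressive) = 0.35·0.3849 / (0.35·0.3849 + 0.15·0.6151) ≈ 0.5935

0.593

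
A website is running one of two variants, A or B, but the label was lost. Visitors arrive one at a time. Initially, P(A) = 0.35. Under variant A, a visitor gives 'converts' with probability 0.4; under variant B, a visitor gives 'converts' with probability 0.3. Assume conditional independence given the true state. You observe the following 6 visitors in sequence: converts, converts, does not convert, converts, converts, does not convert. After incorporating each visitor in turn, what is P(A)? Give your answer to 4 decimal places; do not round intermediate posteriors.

0.5556

After 'converts': P(A) = 0.4·0.3500 / (0.4·0.3500 + 0.3·0.6500) ≈ 0.4179
After 'converts': P(A) = 0.4·0.4179 / (0.4·0.4179 + 0.3·0.5821) ≈ 0.4891
After 'does not convert': P(A) = 0.6·0.4891 / (0.6·0.4891 + 0.7·0.5109) ≈ 0.4507
After 'converts': P(A) = 0.4·0.4507 / (0.4·0.4507 + 0.3·0.5493) ≈ 0.5224
After 'converts': P(A) = 0.4·0.5224 / (0.4·0.5224 + 0.3·0.4776) ≈ 0.5933
After 'does not convert': P(A) = 0.6·0.5933 / (0.6·0.5933 + 0.7·0.4067) ≈ 0.5556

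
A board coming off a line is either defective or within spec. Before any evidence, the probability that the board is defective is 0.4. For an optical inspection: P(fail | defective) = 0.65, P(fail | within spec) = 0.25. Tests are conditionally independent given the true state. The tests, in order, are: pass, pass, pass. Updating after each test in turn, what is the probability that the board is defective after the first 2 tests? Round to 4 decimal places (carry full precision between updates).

0.1268

Apply Bayes' rule sequentially, carrying P(defective) forward.
After 'pass': P(defective) = 0.35·0.4000 / (0.35·0.4000 + 0.75·0.6000) ≈ 0.2373
After 'pass': P(defective) = 0.35·0.2373 / (0.35·0.2373 + 0.75·0.7627) ≈ 0.1268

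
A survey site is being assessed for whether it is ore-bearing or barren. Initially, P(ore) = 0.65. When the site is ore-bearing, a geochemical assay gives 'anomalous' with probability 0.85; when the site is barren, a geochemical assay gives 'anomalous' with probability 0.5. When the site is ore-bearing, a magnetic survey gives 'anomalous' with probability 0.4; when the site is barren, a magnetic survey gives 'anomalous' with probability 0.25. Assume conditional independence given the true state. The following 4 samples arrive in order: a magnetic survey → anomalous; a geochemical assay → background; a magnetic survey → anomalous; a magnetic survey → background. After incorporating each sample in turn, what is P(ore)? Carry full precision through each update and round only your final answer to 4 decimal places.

0.5329

After a magnetic survey='anomalous': P(ore) = 0.4·0.6500 / (0.4·0.6500 + 0.25·0.3500) ≈ 0.7482
After a geochemical assay='background': P(ore) = 0.15·0.7482 / (0.15·0.7482 + 0.5·0.2518) ≈ 0.4713
After a magnetic survey='anomalous': P(ore) = 0.4·0.4713 / (0.4·0.4713 + 0.25·0.5287) ≈ 0.5878
After a magnetic survey='background': P(ore) = 0.6·0.5878 / (0.6·0.5878 + 0.75·0.4122) ≈ 0.5329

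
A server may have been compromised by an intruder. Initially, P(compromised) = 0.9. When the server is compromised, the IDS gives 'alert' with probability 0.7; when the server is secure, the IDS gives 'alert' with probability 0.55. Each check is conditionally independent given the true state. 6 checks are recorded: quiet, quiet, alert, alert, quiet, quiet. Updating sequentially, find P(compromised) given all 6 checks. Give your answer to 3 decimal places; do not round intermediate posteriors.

After 'quiet': P(compromised) = 0.3·0.9000 / (0.3·0.9000 + 0.45·0.1000) ≈ 0.8571
After 'quiet': P(compromised) = 0.3·0.8571 / (0.3·0.8571 + 0.45·0.1429) ≈ 0.8000
After 'alert': P(compromised) = 0.7·0.8000 / (0.7·0.8000 + 0.55·0.2000) ≈ 0.8358
After 'alert': P(compromised) = 0.7·0.8358 / (0.7·0.8358 + 0.55·0.1642) ≈ 0.8663
After 'quiet': P(compromised) = 0.3·0.8663 / (0.3·0.8663 + 0.45·0.1337) ≈ 0.8120
After 'quiet': P(compromised) = 0.3·0.8120 / (0.3·0.8120 + 0.45·0.1880) ≈ 0.7422

0.742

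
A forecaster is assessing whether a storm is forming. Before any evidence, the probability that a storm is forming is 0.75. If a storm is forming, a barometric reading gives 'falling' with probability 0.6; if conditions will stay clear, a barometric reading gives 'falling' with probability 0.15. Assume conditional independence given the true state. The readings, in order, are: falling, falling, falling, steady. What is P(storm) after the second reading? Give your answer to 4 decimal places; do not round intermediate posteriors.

0.9796

After 'falling': P(storm) = 0.6·0.7500 / (0.6·0.7500 + 0.15·0.2500) ≈ 0.9231
After 'falling': P(storm) = 0.6·0.9231 / (0.6·0.9231 + 0.15·0.0769) ≈ 0.9796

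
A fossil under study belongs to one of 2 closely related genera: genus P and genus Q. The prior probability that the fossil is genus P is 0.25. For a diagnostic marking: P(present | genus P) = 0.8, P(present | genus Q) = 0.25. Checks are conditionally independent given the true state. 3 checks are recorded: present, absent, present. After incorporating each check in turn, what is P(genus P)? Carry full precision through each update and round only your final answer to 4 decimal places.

0.4765

After 'present': P(genus P) = 0.8·0.2500 / (0.8·0.2500 + 0.25·0.7500) ≈ 0.5161
After 'absent': P(genus P) = 0.2·0.5161 / (0.2·0.5161 + 0.75·0.4839) ≈ 0.2215
After 'present': P(genus P) = 0.8·0.2215 / (0.8·0.2215 + 0.25·0.7785) ≈ 0.4765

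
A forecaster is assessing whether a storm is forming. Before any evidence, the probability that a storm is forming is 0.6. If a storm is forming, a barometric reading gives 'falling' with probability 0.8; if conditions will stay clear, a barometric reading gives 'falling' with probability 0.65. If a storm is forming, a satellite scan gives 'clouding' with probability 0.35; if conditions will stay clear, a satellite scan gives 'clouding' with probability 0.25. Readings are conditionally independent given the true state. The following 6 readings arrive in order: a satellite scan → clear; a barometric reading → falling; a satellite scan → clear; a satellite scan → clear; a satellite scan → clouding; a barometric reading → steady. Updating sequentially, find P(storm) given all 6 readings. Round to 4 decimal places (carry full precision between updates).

After a satellite scan='clear': P(storm) = 0.65·0.6000 / (0.65·0.6000 + 0.75·0.4000) ≈ 0.5652
After a barometric reading='falling': P(storm) = 0.8·0.5652 / (0.8·0.5652 + 0.65·0.4348) ≈ 0.6154
After a satellite scan='clear': P(storm) = 0.65·0.6154 / (0.65·0.6154 + 0.75·0.3846) ≈ 0.5810
After a satellite scan='clear': P(storm) = 0.65·0.5810 / (0.65·0.5810 + 0.75·0.4190) ≈ 0.5458
After a satellite scan='clouding': P(storm) = 0.35·0.5458 / (0.35·0.5458 + 0.25·0.4542) ≈ 0.6272
After a barometric reading='steady': P(storm) = 0.2·0.6272 / (0.2·0.6272 + 0.35·0.3728) ≈ 0.4902

0.4902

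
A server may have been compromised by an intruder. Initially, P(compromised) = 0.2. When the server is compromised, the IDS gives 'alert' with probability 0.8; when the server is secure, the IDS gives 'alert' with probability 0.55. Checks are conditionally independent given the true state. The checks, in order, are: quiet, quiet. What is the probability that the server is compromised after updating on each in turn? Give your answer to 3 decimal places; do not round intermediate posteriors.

0.047

After 'quiet': P(compromised) = 0.2·0.2000 / (0.2·0.2000 + 0.45·0.8000) ≈ 0.1000
After 'quiet': P(compromised) = 0.2·0.1000 / (0.2·0.1000 + 0.45·0.9000) ≈ 0.0471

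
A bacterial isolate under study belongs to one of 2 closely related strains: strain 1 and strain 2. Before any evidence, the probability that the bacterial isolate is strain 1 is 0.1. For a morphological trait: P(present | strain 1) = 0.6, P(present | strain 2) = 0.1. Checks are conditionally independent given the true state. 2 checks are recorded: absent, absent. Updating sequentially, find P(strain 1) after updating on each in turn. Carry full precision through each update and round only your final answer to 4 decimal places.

0.0215

After 'absent': P(strain 1) = 0.4·0.1000 / (0.4·0.1000 + 0.9·0.9000) ≈ 0.0471
After 'absent': P(strain 1) = 0.4·0.0471 / (0.4·0.0471 + 0.9·0.9529) ≈ 0.0215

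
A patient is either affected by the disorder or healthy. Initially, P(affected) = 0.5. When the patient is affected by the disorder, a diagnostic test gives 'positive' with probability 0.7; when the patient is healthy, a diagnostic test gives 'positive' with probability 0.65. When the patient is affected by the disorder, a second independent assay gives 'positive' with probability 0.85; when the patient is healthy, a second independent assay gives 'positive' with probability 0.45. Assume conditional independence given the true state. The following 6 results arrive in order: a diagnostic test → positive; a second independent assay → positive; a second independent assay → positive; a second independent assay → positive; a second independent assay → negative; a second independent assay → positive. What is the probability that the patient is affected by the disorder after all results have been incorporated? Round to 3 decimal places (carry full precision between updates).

After a diagnostic test='positive': P(affected) = 0.7·0.5000 / (0.7·0.5000 + 0.65·0.5000) ≈ 0.5185
After a second independent assay='positive': P(affected) = 0.85·0.5185 / (0.85·0.5185 + 0.45·0.4815) ≈ 0.6704
After a second independent assay='positive': P(affected) = 0.85·0.6704 / (0.85·0.6704 + 0.45·0.3296) ≈ 0.7935
After a second independent assay='positive': P(affected) = 0.85·0.7935 / (0.85·0.7935 + 0.45·0.2065) ≈ 0.8789
After a second independent assay='negative': P(affected) = 0.15·0.8789 / (0.15·0.8789 + 0.55·0.1211) ≈ 0.6644
After a second independent assay='positive': P(affected) = 0.85·0.6644 / (0.85·0.6644 + 0.45·0.3356) ≈ 0.7890

0.789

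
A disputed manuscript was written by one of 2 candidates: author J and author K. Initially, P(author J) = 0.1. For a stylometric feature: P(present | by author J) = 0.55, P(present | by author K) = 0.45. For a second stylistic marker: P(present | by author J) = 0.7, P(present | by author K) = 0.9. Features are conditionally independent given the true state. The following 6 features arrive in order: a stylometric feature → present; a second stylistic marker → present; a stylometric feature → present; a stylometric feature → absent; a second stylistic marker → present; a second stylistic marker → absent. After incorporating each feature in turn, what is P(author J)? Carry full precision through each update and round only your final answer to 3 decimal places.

After a stylometric feature='present': P(author J) = 0.55·0.1000 / (0.55·0.1000 + 0.45·0.9000) ≈ 0.1196
After a second stylistic marker='present': P(author J) = 0.7·0.1196 / (0.7·0.1196 + 0.9·0.8804) ≈ 0.0955
After a stylometric feature='present': P(author J) = 0.55·0.0955 / (0.55·0.0955 + 0.45·0.9045) ≈ 0.1143
After a stylometric feature='absent': P(author J) = 0.45·0.1143 / (0.45·0.1143 + 0.55·0.8857) ≈ 0.0955
After a second stylistic marker='present': P(author J) = 0.7·0.0955 / (0.7·0.0955 + 0.9·0.9045) ≈ 0.0759
After a second stylistic marker='absent': P(author J) = 0.3·0.0759 / (0.3·0.0759 + 0.1·0.9241) ≈ 0.1977

0.198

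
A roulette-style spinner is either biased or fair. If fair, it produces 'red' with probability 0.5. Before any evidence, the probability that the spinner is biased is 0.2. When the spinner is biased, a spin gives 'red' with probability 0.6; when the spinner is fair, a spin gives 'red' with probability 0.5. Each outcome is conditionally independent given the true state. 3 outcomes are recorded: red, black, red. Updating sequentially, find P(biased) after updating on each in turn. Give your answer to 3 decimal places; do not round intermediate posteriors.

0.224

After 'red': P(biased) = 0.6·0.2000 / (0.6·0.2000 + 0.5·0.8000) ≈ 0.2308
After 'black': P(biased) = 0.4·0.2308 / (0.4·0.2308 + 0.5·0.7692) ≈ 0.1935
After 'red': P(biased) = 0.6·0.1935 / (0.6·0.1935 + 0.5·0.8065) ≈ 0.2236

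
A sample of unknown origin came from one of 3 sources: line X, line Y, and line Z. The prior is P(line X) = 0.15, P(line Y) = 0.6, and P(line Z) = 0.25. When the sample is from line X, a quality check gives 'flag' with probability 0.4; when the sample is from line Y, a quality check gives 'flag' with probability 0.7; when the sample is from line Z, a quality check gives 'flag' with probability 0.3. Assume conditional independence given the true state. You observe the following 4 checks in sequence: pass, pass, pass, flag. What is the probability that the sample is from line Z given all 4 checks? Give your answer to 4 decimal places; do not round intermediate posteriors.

After 'pass': normaliser = 0.6·0.1500 + 0.3·0.6000 + 0.7·0.2500; P(line X) ≈ 0.2022, P(line Y) ≈ 0.4045, P(line Z) ≈ 0.3933
After 'pass': normaliser = 0.6·0.2022 + 0.3·0.4045 + 0.7·0.3933; P(line X) ≈ 0.2343, P(line Y) ≈ 0.2343, P(line Z) ≈ 0.5315
After 'pass': normaliser = 0.6·0.2343 + 0.3·0.2343 + 0.7·0.5315; P(line X) ≈ 0.2412, P(line Y) ≈ 0.1206, P(line Z) ≈ 0.6383
After 'flag': normaliser = 0.4·0.2412 + 0.7·0.1206 + 0.3·0.6383; P(line X) ≈ 0.2591, P(line Y) ≈ 0.2267, P(line Z) ≈ 0.5142

0.5142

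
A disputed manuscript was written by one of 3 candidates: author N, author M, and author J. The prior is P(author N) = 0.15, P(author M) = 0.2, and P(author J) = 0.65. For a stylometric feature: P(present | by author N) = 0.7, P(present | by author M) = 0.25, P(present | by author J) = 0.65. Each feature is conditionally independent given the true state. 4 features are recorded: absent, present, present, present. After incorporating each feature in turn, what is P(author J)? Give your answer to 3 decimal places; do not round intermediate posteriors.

0.778

After 'absent': normaliser = 0.3·0.1500 + 0.75·0.2000 + 0.35·0.6500; P(author N) ≈ 0.1065, P(author M) ≈ 0.3550, P(author J) ≈ 0.5385
After 'present': normaliser = 0.7·0.1065 + 0.25·0.3550 + 0.65·0.5385; P(author N) ≈ 0.1452, P(author M) ≈ 0.1729, P(author J) ≈ 0.6818
After 'present': normaliser = 0.7·0.1452 + 0.25·0.1729 + 0.65·0.6818; P(author N) ≈ 0.1729, P(author M) ≈ 0.0735, P(author J) ≈ 0.7536
After 'present': normaliser = 0.7·0.1729 + 0.25·0.0735 + 0.65·0.7536; P(author N) ≈ 0.1923, P(author M) ≈ 0.0292, P(author J) ≈ 0.7785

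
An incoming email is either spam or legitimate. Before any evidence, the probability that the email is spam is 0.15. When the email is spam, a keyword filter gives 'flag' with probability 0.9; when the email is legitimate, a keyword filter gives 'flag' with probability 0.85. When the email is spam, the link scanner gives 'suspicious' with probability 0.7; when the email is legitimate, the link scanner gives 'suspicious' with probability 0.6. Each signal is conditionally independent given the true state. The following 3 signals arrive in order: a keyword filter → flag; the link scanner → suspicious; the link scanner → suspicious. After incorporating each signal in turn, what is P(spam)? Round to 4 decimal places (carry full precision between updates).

0.2028

After a keyword filter='flag': P(spam) = 0.9·0.1500 / (0.9·0.1500 + 0.85·0.8500) ≈ 0.1574
After the link scanner='suspicious': P(spam) = 0.7·0.1574 / (0.7·0.1574 + 0.6·0.8426) ≈ 0.1790
After the link scanner='suspicious': P(spam) = 0.7·0.1790 / (0.7·0.1790 + 0.6·0.8210) ≈ 0.2028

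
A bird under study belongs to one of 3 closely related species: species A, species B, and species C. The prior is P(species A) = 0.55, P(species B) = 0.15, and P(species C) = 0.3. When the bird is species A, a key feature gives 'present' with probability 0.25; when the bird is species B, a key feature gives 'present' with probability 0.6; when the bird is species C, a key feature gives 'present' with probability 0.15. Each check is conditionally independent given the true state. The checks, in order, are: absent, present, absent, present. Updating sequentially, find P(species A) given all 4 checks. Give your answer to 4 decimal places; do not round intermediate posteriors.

After 'absent': normaliser = 0.75·0.5500 + 0.4·0.1500 + 0.85·0.3000; P(species A) ≈ 0.5670, P(species B) ≈ 0.0825, P(species C) ≈ 0.3505
After 'present': normaliser = 0.25·0.5670 + 0.6·0.0825 + 0.15·0.3505; P(species A) ≈ 0.5814, P(species B) ≈ 0.2030, P(species C) ≈ 0.2156
After 'absent': normaliser = 0.75·0.5814 + 0.4·0.2030 + 0.85·0.2156; P(species A) ≈ 0.6225, P(species B) ≈ 0.1159, P(species C) ≈ 0.2617
After 'present': normaliser = 0.25·0.6225 + 0.6·0.1159 + 0.15·0.2617; P(species A) ≈ 0.5886, P(species B) ≈ 0.2630, P(species C) ≈ 0.1484

0.5886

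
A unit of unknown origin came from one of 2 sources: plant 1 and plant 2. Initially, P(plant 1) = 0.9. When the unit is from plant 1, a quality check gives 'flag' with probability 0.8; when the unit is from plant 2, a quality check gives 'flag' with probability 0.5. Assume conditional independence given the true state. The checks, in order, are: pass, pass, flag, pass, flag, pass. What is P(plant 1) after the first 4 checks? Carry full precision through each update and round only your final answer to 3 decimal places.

After 'pass': P(plant 1) = 0.2·0.9000 / (0.2·0.9000 + 0.5·0.1000) ≈ 0.7826
After 'pass': P(plant 1) = 0.2·0.7826 / (0.2·0.7826 + 0.5·0.2174) ≈ 0.5902
After 'flag': P(plant 1) = 0.8·0.5902 / (0.8·0.5902 + 0.5·0.4098) ≈ 0.6973
After 'pass': P(plant 1) = 0.2·0.6973 / (0.2·0.6973 + 0.5·0.3027) ≈ 0.4796

0.480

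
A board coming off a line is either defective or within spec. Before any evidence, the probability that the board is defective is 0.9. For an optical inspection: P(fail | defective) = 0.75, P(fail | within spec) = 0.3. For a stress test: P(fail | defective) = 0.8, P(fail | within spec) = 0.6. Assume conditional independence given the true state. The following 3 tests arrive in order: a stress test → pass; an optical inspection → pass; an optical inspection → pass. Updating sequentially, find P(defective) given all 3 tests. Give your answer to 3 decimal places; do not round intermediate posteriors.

Apply Bayes' rule sequentially, carrying P(defective) forward.
After a stress test='pass': P(defective) = 0.2·0.9000 / (0.2·0.9000 + 0.4·0.1000) ≈ 0.8182
After an optical inspection='pass': P(defective) = 0.25·0.8182 / (0.25·0.8182 + 0.7·0.1818) ≈ 0.6164
After an optical inspection='pass': P(defective) = 0.25·0.6164 / (0.25·0.6164 + 0.7·0.3836) ≈ 0.3647

0.365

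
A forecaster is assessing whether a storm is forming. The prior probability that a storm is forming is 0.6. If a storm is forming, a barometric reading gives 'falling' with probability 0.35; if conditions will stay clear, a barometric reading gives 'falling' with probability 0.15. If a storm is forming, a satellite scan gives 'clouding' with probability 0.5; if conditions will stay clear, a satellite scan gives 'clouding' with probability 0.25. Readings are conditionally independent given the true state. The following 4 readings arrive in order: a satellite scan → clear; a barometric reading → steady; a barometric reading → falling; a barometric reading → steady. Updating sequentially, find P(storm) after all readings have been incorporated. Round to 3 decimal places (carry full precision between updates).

0.577

Apply Bayes' rule sequentially, carrying P(storm) forward.
After a satellite scan='clear': P(storm) = 0.5·0.6000 / (0.5·0.6000 + 0.75·0.4000) ≈ 0.5000
After a barometric reading='steady': P(storm) = 0.65·0.5000 / (0.65·0.5000 + 0.85·0.5000) ≈ 0.4333
After a barometric reading='falling': P(storm) = 0.35·0.4333 / (0.35·0.4333 + 0.15·0.5667) ≈ 0.6408
After a barometric reading='steady': P(storm) = 0.65·0.6408 / (0.65·0.6408 + 0.85·0.3592) ≈ 0.5771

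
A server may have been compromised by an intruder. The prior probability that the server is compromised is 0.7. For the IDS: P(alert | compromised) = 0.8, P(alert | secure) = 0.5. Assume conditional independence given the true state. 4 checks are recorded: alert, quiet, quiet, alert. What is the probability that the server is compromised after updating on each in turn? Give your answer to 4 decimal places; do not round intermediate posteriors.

Each posterior becomes the prior for the next update.
After 'alert': P(compromised) = 0.8·0.7000 / (0.8·0.7000 + 0.5·0.3000) ≈ 0.7887
After 'quiet': P(compromised) = 0.2·0.7887 / (0.2·0.7887 + 0.5·0.2113) ≈ 0.5989
After 'quiet': P(compromised) = 0.2·0.5989 / (0.2·0.5989 + 0.5·0.4011) ≈ 0.3740
After 'alert': P(compromised) = 0.8·0.3740 / (0.8·0.3740 + 0.5·0.6260) ≈ 0.4887

0.4887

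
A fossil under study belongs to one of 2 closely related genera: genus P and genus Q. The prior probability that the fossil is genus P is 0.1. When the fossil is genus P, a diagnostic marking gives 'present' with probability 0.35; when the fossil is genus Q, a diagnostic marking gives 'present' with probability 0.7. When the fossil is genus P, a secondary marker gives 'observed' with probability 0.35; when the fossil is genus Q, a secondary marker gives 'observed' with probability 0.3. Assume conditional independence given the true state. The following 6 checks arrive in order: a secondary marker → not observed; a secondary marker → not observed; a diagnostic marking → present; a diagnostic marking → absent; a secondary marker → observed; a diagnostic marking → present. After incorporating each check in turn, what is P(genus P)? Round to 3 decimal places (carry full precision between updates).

After a secondary marker='not observed': P(genus P) = 0.65·0.1000 / (0.65·0.1000 + 0.7·0.9000) ≈ 0.0935
After a secondary marker='not observed': P(genus P) = 0.65·0.0935 / (0.65·0.0935 + 0.7·0.9065) ≈ 0.0874
After a diagnostic marking='present': P(genus P) = 0.35·0.0874 / (0.35·0.0874 + 0.7·0.9126) ≈ 0.0457
After a diagnostic marking='absent': P(genus P) = 0.65·0.0457 / (0.65·0.0457 + 0.3·0.9543) ≈ 0.0940
After a secondary marker='observed': P(genus P) = 0.35·0.0940 / (0.35·0.0940 + 0.3·0.9060) ≈ 0.1080
After a diagnostic marking='present': P(genus P) = 0.35·0.1080 / (0.35·0.1080 + 0.7·0.8920) ≈ 0.0571

0.057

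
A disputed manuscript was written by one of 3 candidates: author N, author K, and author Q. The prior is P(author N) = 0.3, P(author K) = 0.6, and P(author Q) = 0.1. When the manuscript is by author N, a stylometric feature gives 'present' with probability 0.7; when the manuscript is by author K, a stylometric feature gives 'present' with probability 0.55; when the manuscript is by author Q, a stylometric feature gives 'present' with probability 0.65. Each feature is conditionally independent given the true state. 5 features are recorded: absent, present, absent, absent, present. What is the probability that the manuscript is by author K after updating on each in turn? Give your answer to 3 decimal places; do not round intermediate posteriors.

0.741

Apply Bayes' rule sequentially, carrying P(author K) forward.
After 'absent': normaliser = 0.3·0.3000 + 0.45·0.6000 + 0.35·0.1000; P(author N) ≈ 0.2278, P(author K) ≈ 0.6835, P(author Q) ≈ 0.0886
After 'present': normaliser = 0.7·0.2278 + 0.55·0.6835 + 0.65·0.0886; P(author N) ≈ 0.2689, P(author K) ≈ 0.6339, P(author Q) ≈ 0.0971
After 'absent': normaliser = 0.3·0.2689 + 0.45·0.6339 + 0.35·0.0971; P(author N) ≈ 0.2017, P(author K) ≈ 0.7133, P(author Q) ≈ 0.0850
After 'absent': normaliser = 0.3·0.2017 + 0.45·0.7133 + 0.35·0.0850; P(author N) ≈ 0.1472, P(author K) ≈ 0.7805, P(author Q) ≈ 0.0723
After 'present': normaliser = 0.7·0.1472 + 0.55·0.7805 + 0.65·0.0723; P(author N) ≈ 0.1778, P(author K) ≈ 0.7410, P(author Q) ≈ 0.0812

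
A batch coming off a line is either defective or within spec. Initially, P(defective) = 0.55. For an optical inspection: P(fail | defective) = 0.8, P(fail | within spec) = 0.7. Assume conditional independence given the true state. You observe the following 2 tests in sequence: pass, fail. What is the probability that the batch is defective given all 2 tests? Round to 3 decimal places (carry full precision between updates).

0.482

Each posterior becomes the prior for the next update.
After 'pass': P(defective) = 0.2·0.5500 / (0.2·0.5500 + 0.3·0.4500) ≈ 0.4490
After 'fail': P(defective) = 0.8·0.4490 / (0.8·0.4490 + 0.7·0.5510) ≈ 0.4822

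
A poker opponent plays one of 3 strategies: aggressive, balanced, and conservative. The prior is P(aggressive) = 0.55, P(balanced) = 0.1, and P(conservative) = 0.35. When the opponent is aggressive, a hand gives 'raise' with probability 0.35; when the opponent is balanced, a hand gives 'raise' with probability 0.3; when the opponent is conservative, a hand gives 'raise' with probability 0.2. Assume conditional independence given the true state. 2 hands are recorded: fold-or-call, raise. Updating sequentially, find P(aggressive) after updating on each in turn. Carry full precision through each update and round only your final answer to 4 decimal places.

After 'fold-or-call': normaliser = 0.65·0.5500 + 0.7·0.1000 + 0.8·0.3500; P(aggressive) ≈ 0.5053, P(balanced) ≈ 0.0989, P(conservative) ≈ 0.3958
After 'raise': normaliser = 0.35·0.5053 + 0.3·0.0989 + 0.2·0.3958; P(aggressive) ≈ 0.6190, P(balanced) ≈ 0.1039, P(conservative) ≈ 0.2771

0.6190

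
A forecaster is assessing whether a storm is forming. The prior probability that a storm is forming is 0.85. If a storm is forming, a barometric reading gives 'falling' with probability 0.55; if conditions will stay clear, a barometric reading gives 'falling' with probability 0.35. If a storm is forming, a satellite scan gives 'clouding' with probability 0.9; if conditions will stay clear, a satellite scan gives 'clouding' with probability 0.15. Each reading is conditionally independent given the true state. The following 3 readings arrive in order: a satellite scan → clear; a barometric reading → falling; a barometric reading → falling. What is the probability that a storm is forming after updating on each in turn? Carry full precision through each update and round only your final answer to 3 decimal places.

0.622

Apply Bayes' rule sequentially, carrying P(storm) forward.
After a satellite scan='clear': P(storm) = 0.1·0.8500 / (0.1·0.8500 + 0.85·0.1500) ≈ 0.4000
After a barometric reading='falling': P(storm) = 0.55·0.4000 / (0.55·0.4000 + 0.35·0.6000) ≈ 0.5116
After a barometric reading='falling': P(storm) = 0.55·0.5116 / (0.55·0.5116 + 0.35·0.4884) ≈ 0.6221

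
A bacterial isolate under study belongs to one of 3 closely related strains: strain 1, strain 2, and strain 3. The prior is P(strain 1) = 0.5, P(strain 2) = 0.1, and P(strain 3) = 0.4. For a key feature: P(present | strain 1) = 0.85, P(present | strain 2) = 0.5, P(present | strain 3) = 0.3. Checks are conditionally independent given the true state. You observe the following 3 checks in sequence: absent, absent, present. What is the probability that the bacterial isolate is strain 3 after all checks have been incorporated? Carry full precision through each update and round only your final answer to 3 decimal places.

After 'absent': normaliser = 0.15·0.5000 + 0.5·0.1000 + 0.7·0.4000; P(strain 1) ≈ 0.1852, P(strain 2) ≈ 0.1235, P(strain 3) ≈ 0.6914
After 'absent': normaliser = 0.15·0.1852 + 0.5·0.1235 + 0.7·0.6914; P(strain 1) ≈ 0.0484, P(strain 2) ≈ 0.1076, P(strain 3) ≈ 0.8439
After 'present': normaliser = 0.85·0.0484 + 0.5·0.1076 + 0.3·0.8439; P(strain 1) ≈ 0.1183, P(strain 2) ≈ 0.1546, P(strain 3) ≈ 0.7272

0.727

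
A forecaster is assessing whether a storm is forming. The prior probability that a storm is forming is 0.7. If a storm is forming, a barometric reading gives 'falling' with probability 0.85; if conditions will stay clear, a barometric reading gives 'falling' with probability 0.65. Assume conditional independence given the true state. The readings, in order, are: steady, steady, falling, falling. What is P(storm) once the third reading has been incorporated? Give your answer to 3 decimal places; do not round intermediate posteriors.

Each posterior becomes the prior for the next update.
After 'steady': P(storm) = 0.15·0.7000 / (0.15·0.7000 + 0.35·0.3000) ≈ 0.5000
After 'steady': P(storm) = 0.15·0.5000 / (0.15·0.5000 + 0.35·0.5000) ≈ 0.3000
After 'falling': P(storm) = 0.85·0.3000 / (0.85·0.3000 + 0.65·0.7000) ≈ 0.3592

0.359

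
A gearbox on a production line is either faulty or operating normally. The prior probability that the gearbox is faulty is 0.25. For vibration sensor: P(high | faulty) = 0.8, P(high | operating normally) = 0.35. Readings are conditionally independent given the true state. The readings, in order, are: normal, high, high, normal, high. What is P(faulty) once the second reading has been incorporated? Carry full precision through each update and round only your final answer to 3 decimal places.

After 'normal': P(faulty) = 0.2·0.2500 / (0.2·0.2500 + 0.65·0.7500) ≈ 0.0930
After 'high': P(faulty) = 0.8·0.0930 / (0.8·0.0930 + 0.35·0.9070) ≈ 0.1899

0.190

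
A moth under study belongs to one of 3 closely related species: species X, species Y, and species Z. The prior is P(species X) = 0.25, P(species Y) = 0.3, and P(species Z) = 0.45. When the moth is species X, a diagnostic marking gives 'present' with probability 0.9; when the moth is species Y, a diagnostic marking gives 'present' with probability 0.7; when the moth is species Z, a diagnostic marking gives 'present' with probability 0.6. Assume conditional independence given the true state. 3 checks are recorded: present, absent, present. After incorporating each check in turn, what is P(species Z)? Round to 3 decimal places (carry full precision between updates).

After 'present': normaliser = 0.9·0.2500 + 0.7·0.3000 + 0.6·0.4500; P(species X) ≈ 0.3191, P(species Y) ≈ 0.2979, P(species Z) ≈ 0.3830
After 'absent': normaliser = 0.1·0.3191 + 0.3·0.2979 + 0.4·0.3830; P(species X) ≈ 0.1163, P(species Y) ≈ 0.3256, P(species Z) ≈ 0.5581
After 'present': normaliser = 0.9·0.1163 + 0.7·0.3256 + 0.6·0.5581; P(species X) ≈ 0.1568, P(species Y) ≈ 0.3415, P(species Z) ≈ 0.5017

0.502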